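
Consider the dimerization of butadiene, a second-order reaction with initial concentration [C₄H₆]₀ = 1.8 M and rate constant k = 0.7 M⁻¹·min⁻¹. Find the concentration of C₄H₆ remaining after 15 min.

0.09045 M

Step 1: For a second-order reaction: 1/[C₄H₆] = 1/[C₄H₆]₀ + kt
Step 2: 1/[C₄H₆] = 1/1.8 + 0.7 × 15
Step 3: 1/[C₄H₆] = 0.5556 + 10.5 = 11.06
Step 4: [C₄H₆] = 1/11.06 = 0.09045 M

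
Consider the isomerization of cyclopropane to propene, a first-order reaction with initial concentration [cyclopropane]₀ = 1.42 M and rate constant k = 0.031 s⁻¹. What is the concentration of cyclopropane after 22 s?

0.718 M

Step 1: For a first-order reaction: [cyclopropane] = [cyclopropane]₀ × e^(-kt)
Step 2: [cyclopropane] = 1.42 × e^(-0.031 × 22)
Step 3: [cyclopropane] = 1.42 × e^(-0.682)
Step 4: [cyclopropane] = 1.42 × 0.505605 = 0.718 M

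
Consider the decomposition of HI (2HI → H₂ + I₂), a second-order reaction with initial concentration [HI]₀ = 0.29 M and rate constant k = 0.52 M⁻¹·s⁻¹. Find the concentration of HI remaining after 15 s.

0.0889 M

Step 1: For a second-order reaction: 1/[HI] = 1/[HI]₀ + kt
Step 2: 1/[HI] = 1/0.29 + 0.52 × 15
Step 3: 1/[HI] = 3.448 + 7.8 = 11.25
Step 4: [HI] = 1/11.25 = 0.0889 M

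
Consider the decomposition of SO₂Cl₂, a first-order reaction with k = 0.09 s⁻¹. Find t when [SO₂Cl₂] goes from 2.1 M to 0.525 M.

15.4 s

Step 1: For first-order: t = ln([SO₂Cl₂]₀/[SO₂Cl₂])/k
Step 2: t = ln(2.1/0.525)/0.09
Step 3: t = ln(4)/0.09
Step 4: t = 1.386/0.09 = 15.4 s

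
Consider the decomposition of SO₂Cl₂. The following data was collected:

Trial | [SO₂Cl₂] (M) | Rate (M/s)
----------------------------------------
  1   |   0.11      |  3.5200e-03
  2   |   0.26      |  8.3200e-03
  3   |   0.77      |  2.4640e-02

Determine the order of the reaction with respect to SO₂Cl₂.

first order (1)

Step 1: Compare trials to find order n where rate₂/rate₁ = ([SO₂Cl₂]₂/[SO₂Cl₂]₁)^n
Step 2: rate₂/rate₁ = 8.3200e-03/3.5200e-03 = 2.364
Step 3: [SO₂Cl₂]₂/[SO₂Cl₂]₁ = 0.26/0.11 = 2.364
Step 4: n = ln(2.364)/ln(2.364) = 1.00 ≈ 1
Step 5: The reaction is first order in SO₂Cl₂.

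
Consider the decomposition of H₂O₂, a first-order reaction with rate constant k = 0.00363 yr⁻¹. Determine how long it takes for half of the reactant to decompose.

190.9 yr

Step 1: For a first-order reaction, t₁/₂ = ln(2)/k
Step 2: t₁/₂ = ln(2)/0.00363
Step 3: t₁/₂ = 0.6931/0.00363 = 190.9 yr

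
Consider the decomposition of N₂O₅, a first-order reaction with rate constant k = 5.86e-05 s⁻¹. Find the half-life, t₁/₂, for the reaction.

1.183e+04 s

Step 1: For a first-order reaction, t₁/₂ = ln(2)/k
Step 2: t₁/₂ = ln(2)/5.86e-05
Step 3: t₁/₂ = 0.6931/5.86e-05 = 1.183e+04 s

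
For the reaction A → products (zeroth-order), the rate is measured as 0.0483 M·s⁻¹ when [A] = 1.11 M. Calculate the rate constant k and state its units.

0.0483 M·s⁻¹

Step 1: For a zeroth-order reaction, rate = k (independent of concentration).
Step 2: k = rate = 0.0483 M·s⁻¹.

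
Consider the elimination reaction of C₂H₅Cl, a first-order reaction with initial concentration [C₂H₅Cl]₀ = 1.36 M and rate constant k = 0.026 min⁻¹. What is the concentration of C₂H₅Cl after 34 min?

0.5619 M

Step 1: For a first-order reaction: [C₂H₅Cl] = [C₂H₅Cl]₀ × e^(-kt)
Step 2: [C₂H₅Cl] = 1.36 × e^(-0.026 × 34)
Step 3: [C₂H₅Cl] = 1.36 × e^(-0.884)
Step 4: [C₂H₅Cl] = 1.36 × 0.413127 = 0.5619 M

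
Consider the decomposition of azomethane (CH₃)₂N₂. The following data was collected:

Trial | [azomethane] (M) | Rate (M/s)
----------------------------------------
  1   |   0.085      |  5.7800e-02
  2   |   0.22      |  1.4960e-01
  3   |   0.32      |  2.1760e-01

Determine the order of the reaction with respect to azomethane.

first order (1)

Step 1: Compare trials to find order n where rate₂/rate₁ = ([azomethane]₂/[azomethane]₁)^n
Step 2: rate₂/rate₁ = 1.4960e-01/5.7800e-02 = 2.588
Step 3: [azomethane]₂/[azomethane]₁ = 0.22/0.085 = 2.588
Step 4: n = ln(2.588)/ln(2.588) = 1.00 ≈ 1
Step 5: The reaction is first order in azomethane.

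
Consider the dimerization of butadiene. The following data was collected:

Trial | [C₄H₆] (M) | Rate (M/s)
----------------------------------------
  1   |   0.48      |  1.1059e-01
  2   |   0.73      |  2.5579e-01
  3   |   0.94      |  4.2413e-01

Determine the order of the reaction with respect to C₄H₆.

second order (2)

Step 1: Compare trials to find order n where rate₂/rate₁ = ([C₄H₆]₂/[C₄H₆]₁)^n
Step 2: rate₂/rate₁ = 2.5579e-01/1.1059e-01 = 2.313
Step 3: [C₄H₆]₂/[C₄H₆]₁ = 0.73/0.48 = 1.521
Step 4: n = ln(2.313)/ln(1.521) = 2.00 ≈ 2
Step 5: The reaction is second order in C₄H₆.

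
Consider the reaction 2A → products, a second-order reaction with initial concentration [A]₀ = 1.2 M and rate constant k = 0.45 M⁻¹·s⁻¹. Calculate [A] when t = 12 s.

0.1604 M

Step 1: For a second-order reaction: 1/[A] = 1/[A]₀ + kt
Step 2: 1/[A] = 1/1.2 + 0.45 × 12
Step 3: 1/[A] = 0.8333 + 5.4 = 6.233
Step 4: [A] = 1/6.233 = 0.1604 M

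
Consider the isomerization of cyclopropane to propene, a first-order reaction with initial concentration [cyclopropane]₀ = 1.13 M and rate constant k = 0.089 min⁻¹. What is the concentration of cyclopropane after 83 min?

0.0006998 M

Step 1: For a first-order reaction: [cyclopropane] = [cyclopropane]₀ × e^(-kt)
Step 2: [cyclopropane] = 1.13 × e^(-0.089 × 83)
Step 3: [cyclopropane] = 1.13 × e^(-7.387)
Step 4: [cyclopropane] = 1.13 × 0.000619251 = 0.0006998 M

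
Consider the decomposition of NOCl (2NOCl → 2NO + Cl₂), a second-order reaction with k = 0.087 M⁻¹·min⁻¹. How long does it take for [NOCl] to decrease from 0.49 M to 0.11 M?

81.04 min

Step 1: For second-order: t = (1/[NOCl] - 1/[NOCl]₀)/k
Step 2: t = (1/0.11 - 1/0.49)/0.087
Step 3: t = (9.091 - 2.041)/0.087
Step 4: t = 7.05/0.087 = 81.04 min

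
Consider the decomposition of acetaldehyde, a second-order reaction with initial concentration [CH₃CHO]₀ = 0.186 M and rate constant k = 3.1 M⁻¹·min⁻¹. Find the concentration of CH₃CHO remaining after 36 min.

0.008549 M

Step 1: For a second-order reaction: 1/[CH₃CHO] = 1/[CH₃CHO]₀ + kt
Step 2: 1/[CH₃CHO] = 1/0.186 + 3.1 × 36
Step 3: 1/[CH₃CHO] = 5.376 + 111.6 = 117
Step 4: [CH₃CHO] = 1/117 = 0.008549 M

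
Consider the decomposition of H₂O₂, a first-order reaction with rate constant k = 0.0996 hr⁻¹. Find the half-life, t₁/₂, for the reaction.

6.959 hr

Step 1: For a first-order reaction, t₁/₂ = ln(2)/k
Step 2: t₁/₂ = ln(2)/0.0996
Step 3: t₁/₂ = 0.6931/0.0996 = 6.959 hr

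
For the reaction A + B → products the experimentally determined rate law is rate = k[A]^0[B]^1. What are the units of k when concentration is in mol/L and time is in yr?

yr⁻¹

Step 1: Overall order = 0 + 1 = 1.
Step 2: rate has units mol/L·yr⁻¹; [A]^0[B]^1 has units (mol/L)^1.
Step 3: k = rate/([A]^0[B]^1), so units of k = (mol/L)^(1-1)·yr⁻¹ = yr⁻¹.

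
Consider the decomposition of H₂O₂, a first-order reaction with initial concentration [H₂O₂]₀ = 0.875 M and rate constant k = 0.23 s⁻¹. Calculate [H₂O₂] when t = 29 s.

0.00111 M

Step 1: For a first-order reaction: [H₂O₂] = [H₂O₂]₀ × e^(-kt)
Step 2: [H₂O₂] = 0.875 × e^(-0.23 × 29)
Step 3: [H₂O₂] = 0.875 × e^(-6.67)
Step 4: [H₂O₂] = 0.875 × 0.0012684 = 0.00111 M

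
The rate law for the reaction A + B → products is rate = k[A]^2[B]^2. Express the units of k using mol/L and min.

(mol/L)⁻³·min⁻¹

Step 1: Overall order = 2 + 2 = 4.
Step 2: rate has units mol/L·min⁻¹; [A]^2[B]^2 has units (mol/L)^4.
Step 3: k = rate/([A]^2[B]^2), so units of k = (mol/L)^(1-4)·min⁻¹ = (mol/L)⁻³·min⁻¹.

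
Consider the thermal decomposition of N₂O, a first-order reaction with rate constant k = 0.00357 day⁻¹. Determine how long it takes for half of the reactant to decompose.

194.2 day

Step 1: For a first-order reaction, t₁/₂ = ln(2)/k
Step 2: t₁/₂ = ln(2)/0.00357
Step 3: t₁/₂ = 0.6931/0.00357 = 194.2 day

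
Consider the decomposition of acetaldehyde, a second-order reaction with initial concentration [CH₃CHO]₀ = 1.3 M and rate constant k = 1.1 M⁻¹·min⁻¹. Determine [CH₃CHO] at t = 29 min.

0.03061 M

Step 1: For a second-order reaction: 1/[CH₃CHO] = 1/[CH₃CHO]₀ + kt
Step 2: 1/[CH₃CHO] = 1/1.3 + 1.1 × 29
Step 3: 1/[CH₃CHO] = 0.7692 + 31.9 = 32.67
Step 4: [CH₃CHO] = 1/32.67 = 0.03061 M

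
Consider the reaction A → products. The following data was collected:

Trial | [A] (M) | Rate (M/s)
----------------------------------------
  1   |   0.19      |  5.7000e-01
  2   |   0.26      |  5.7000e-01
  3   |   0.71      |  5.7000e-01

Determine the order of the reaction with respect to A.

zeroth order (0)

Step 1: Compare trials - when concentration changes, rate stays constant.
Step 2: rate₂/rate₁ = 5.7000e-01/5.7000e-01 = 1
Step 3: [A]₂/[A]₁ = 0.26/0.19 = 1.368
Step 4: Since rate ratio ≈ (conc ratio)^0, the reaction is zeroth order.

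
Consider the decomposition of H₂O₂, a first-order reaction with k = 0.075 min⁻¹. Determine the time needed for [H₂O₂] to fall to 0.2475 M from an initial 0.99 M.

18.48 min

Step 1: For first-order: t = ln([H₂O₂]₀/[H₂O₂])/k
Step 2: t = ln(0.99/0.2475)/0.075
Step 3: t = ln(4)/0.075
Step 4: t = 1.386/0.075 = 18.48 min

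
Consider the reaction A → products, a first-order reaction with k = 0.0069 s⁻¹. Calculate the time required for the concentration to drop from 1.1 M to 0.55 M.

100.5 s

Step 1: For first-order: t = ln([A]₀/[A])/k
Step 2: t = ln(1.1/0.55)/0.0069
Step 3: t = ln(2)/0.0069
Step 4: t = 0.6931/0.0069 = 100.5 s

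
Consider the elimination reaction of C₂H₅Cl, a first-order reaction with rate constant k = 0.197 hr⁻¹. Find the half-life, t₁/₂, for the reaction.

3.519 hr

Step 1: For a first-order reaction, t₁/₂ = ln(2)/k
Step 2: t₁/₂ = ln(2)/0.197
Step 3: t₁/₂ = 0.6931/0.197 = 3.519 hr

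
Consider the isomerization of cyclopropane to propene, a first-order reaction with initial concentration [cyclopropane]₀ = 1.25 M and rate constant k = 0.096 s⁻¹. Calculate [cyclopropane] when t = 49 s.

0.01132 M

Step 1: For a first-order reaction: [cyclopropane] = [cyclopropane]₀ × e^(-kt)
Step 2: [cyclopropane] = 1.25 × e^(-0.096 × 49)
Step 3: [cyclopropane] = 1.25 × e^(-4.704)
Step 4: [cyclopropane] = 1.25 × 0.00905897 = 0.01132 M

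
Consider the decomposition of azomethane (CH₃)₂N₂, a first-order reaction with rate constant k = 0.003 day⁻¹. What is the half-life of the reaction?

231 day

Step 1: For a first-order reaction, t₁/₂ = ln(2)/k
Step 2: t₁/₂ = ln(2)/0.003
Step 3: t₁/₂ = 0.6931/0.003 = 231 day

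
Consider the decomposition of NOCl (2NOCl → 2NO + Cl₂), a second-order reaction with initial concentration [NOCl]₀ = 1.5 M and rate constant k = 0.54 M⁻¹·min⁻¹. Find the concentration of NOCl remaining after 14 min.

0.1216 M

Step 1: For a second-order reaction: 1/[NOCl] = 1/[NOCl]₀ + kt
Step 2: 1/[NOCl] = 1/1.5 + 0.54 × 14
Step 3: 1/[NOCl] = 0.6667 + 7.56 = 8.227
Step 4: [NOCl] = 1/8.227 = 0.1216 M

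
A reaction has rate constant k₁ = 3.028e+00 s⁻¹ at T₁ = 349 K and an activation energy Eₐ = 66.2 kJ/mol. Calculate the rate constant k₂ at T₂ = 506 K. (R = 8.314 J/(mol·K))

3.594e+03 s⁻¹

Step 1: Use the two-temperature Arrhenius form: ln(k₂/k₁) = -Eₐ/R × (1/T₂ - 1/T₁)
Step 2: Convert Eₐ to J/mol: 66.2 kJ/mol = 66200 J/mol
Step 3: 1/T₂ - 1/T₁ = 1/506 - 1/349 = -8.890449e-04 K⁻¹
Step 4: ln(k₂/k₁) = -66200/8.314 × -8.890449e-04 = 7.07900
Step 5: k₂ = k₁ × exp(7.07900) = 3.028e+00 × 1.18678e+03 = 3.594e+03 s⁻¹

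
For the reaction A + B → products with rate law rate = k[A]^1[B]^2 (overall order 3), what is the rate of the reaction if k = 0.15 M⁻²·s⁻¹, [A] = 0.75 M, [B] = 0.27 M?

0.008201 M/s

Step 1: The rate law is rate = k[A]^1[B]^2, overall order = 1+2 = 3
Step 2: Substitute values: rate = 0.15 × (0.75)^1 × (0.27)^2
Step 3: rate = 0.15 × 0.75 × 0.0729 = 0.00820125 M/s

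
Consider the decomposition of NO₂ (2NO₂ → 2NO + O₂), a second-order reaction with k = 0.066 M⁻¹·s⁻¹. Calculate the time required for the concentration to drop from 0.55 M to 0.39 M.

11.3 s

Step 1: For second-order: t = (1/[NO₂] - 1/[NO₂]₀)/k
Step 2: t = (1/0.39 - 1/0.55)/0.066
Step 3: t = (2.564 - 1.818)/0.066
Step 4: t = 0.7459/0.066 = 11.3 s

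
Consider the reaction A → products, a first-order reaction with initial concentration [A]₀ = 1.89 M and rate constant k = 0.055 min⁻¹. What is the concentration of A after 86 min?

0.01668 M

Step 1: For a first-order reaction: [A] = [A]₀ × e^(-kt)
Step 2: [A] = 1.89 × e^(-0.055 × 86)
Step 3: [A] = 1.89 × e^(-4.73)
Step 4: [A] = 1.89 × 0.00882647 = 0.01668 M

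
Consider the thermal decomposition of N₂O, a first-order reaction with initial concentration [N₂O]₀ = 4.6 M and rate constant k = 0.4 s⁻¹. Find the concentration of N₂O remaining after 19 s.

0.002302 M

Step 1: For a first-order reaction: [N₂O] = [N₂O]₀ × e^(-kt)
Step 2: [N₂O] = 4.6 × e^(-0.4 × 19)
Step 3: [N₂O] = 4.6 × e^(-7.6)
Step 4: [N₂O] = 4.6 × 0.000500451 = 0.002302 M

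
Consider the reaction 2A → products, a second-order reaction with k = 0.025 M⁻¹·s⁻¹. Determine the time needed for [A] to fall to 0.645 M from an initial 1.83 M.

40.16 s

Step 1: For second-order: t = (1/[A] - 1/[A]₀)/k
Step 2: t = (1/0.645 - 1/1.83)/0.025
Step 3: t = (1.55 - 0.5464)/0.025
Step 4: t = 1.004/0.025 = 40.16 s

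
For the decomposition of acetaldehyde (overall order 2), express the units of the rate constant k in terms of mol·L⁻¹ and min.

(mol·L⁻¹)⁻¹·min⁻¹

Step 1: For overall order n, rate = k × (concentration)^n.
Step 2: Rate has units mol·L⁻¹·min⁻¹; concentration term has units (mol·L⁻¹)^2.
Step 3: k = rate / (concentration)^n, so units of k = (mol·L⁻¹)^(1-2)·min⁻¹ = (mol·L⁻¹)⁻¹·min⁻¹.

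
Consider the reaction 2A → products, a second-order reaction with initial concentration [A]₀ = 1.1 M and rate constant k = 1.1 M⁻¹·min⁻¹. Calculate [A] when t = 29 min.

0.03048 M

Step 1: For a second-order reaction: 1/[A] = 1/[A]₀ + kt
Step 2: 1/[A] = 1/1.1 + 1.1 × 29
Step 3: 1/[A] = 0.9091 + 31.9 = 32.81
Step 4: [A] = 1/32.81 = 0.03048 M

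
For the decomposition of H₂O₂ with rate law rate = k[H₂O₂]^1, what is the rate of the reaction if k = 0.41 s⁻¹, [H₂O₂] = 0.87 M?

0.3567 M/s

Step 1: Identify the rate law: rate = k[H₂O₂]^1
Step 2: Substitute values: rate = 0.41 × (0.87)^1
Step 3: Calculate: rate = 0.41 × 0.87 = 0.3567 M/s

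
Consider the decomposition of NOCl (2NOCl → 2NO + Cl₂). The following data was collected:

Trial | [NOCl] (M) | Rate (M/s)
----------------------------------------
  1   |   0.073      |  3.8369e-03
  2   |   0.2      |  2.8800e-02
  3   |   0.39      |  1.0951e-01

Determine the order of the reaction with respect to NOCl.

second order (2)

Step 1: Compare trials to find order n where rate₂/rate₁ = ([NOCl]₂/[NOCl]₁)^n
Step 2: rate₂/rate₁ = 2.8800e-02/3.8369e-03 = 7.506
Step 3: [NOCl]₂/[NOCl]₁ = 0.2/0.073 = 2.74
Step 4: n = ln(7.506)/ln(2.74) = 2.00 ≈ 2
Step 5: The reaction is second order in NOCl.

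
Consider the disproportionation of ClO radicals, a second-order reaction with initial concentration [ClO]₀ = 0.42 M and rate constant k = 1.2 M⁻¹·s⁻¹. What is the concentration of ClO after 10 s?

0.06954 M

Step 1: For a second-order reaction: 1/[ClO] = 1/[ClO]₀ + kt
Step 2: 1/[ClO] = 1/0.42 + 1.2 × 10
Step 3: 1/[ClO] = 2.381 + 12 = 14.38
Step 4: [ClO] = 1/14.38 = 0.06954 M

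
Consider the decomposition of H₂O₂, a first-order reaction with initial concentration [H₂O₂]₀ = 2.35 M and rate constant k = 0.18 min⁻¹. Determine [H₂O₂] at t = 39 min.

0.0021 M

Step 1: For a first-order reaction: [H₂O₂] = [H₂O₂]₀ × e^(-kt)
Step 2: [H₂O₂] = 2.35 × e^(-0.18 × 39)
Step 3: [H₂O₂] = 2.35 × e^(-7.02)
Step 4: [H₂O₂] = 2.35 × 0.000893825 = 0.0021 M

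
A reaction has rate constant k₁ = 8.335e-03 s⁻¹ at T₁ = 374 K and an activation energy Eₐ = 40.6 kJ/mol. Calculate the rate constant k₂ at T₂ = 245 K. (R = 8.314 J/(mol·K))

8.613e-06 s⁻¹

Step 1: Use the two-temperature Arrhenius form: ln(k₂/k₁) = -Eₐ/R × (1/T₂ - 1/T₁)
Step 2: Convert Eₐ to J/mol: 40.6 kJ/mol = 40600 J/mol
Step 3: 1/T₂ - 1/T₁ = 1/245 - 1/374 = 1.407836e-03 K⁻¹
Step 4: ln(k₂/k₁) = -40600/8.314 × 1.407836e-03 = -6.87493
Step 5: k₂ = k₁ × exp(-6.87493) = 8.335e-03 × 1.03337e-03 = 8.613e-06 s⁻¹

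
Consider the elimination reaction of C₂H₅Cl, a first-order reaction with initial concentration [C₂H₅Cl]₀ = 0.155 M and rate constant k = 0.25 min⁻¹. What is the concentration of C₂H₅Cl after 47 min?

1.223e-06 M

Step 1: For a first-order reaction: [C₂H₅Cl] = [C₂H₅Cl]₀ × e^(-kt)
Step 2: [C₂H₅Cl] = 0.155 × e^(-0.25 × 47)
Step 3: [C₂H₅Cl] = 0.155 × e^(-11.75)
Step 4: [C₂H₅Cl] = 0.155 × 7.88932e-06 = 1.223e-06 M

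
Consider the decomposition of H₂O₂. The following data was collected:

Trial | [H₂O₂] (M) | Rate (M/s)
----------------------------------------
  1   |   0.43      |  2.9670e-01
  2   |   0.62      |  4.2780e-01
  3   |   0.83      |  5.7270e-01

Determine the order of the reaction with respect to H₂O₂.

first order (1)

Step 1: Compare trials to find order n where rate₂/rate₁ = ([H₂O₂]₂/[H₂O₂]₁)^n
Step 2: rate₂/rate₁ = 4.2780e-01/2.9670e-01 = 1.442
Step 3: [H₂O₂]₂/[H₂O₂]₁ = 0.62/0.43 = 1.442
Step 4: n = ln(1.442)/ln(1.442) = 1.00 ≈ 1
Step 5: The reaction is first order in H₂O₂.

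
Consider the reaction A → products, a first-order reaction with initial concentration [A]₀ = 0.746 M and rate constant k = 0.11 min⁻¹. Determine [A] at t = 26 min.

0.04272 M

Step 1: For a first-order reaction: [A] = [A]₀ × e^(-kt)
Step 2: [A] = 0.746 × e^(-0.11 × 26)
Step 3: [A] = 0.746 × e^(-2.86)
Step 4: [A] = 0.746 × 0.0572688 = 0.04272 M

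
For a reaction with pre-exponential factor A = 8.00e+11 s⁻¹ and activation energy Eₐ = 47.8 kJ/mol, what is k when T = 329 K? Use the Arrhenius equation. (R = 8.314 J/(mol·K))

2.06e+04 s⁻¹

Step 1: Use the Arrhenius equation: k = A × exp(-Eₐ/RT)
Step 2: Convert Eₐ to J/mol: 47.8 kJ/mol = 47800 J/mol
Step 3: Calculate the exponent: -Eₐ/(RT) = -47800/(8.314 × 329) = -17.47519
Step 4: k = 8.00e+11 × exp(-17.47519)
Step 5: k = 8.00e+11 × 2.57408e-08 = 2.0593e+04 s⁻¹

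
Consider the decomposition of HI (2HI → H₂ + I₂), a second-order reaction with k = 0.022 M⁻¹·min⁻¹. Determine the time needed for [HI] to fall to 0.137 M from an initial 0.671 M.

264 min

Step 1: For second-order: t = (1/[HI] - 1/[HI]₀)/k
Step 2: t = (1/0.137 - 1/0.671)/0.022
Step 3: t = (7.299 - 1.49)/0.022
Step 4: t = 5.809/0.022 = 264 min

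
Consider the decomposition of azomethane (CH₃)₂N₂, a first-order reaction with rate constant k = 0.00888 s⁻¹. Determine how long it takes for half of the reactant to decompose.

78.06 s

Step 1: For a first-order reaction, t₁/₂ = ln(2)/k
Step 2: t₁/₂ = ln(2)/0.00888
Step 3: t₁/₂ = 0.6931/0.00888 = 78.06 s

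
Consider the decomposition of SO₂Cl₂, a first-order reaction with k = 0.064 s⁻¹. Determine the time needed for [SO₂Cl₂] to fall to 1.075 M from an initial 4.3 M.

21.66 s

Step 1: For first-order: t = ln([SO₂Cl₂]₀/[SO₂Cl₂])/k
Step 2: t = ln(4.3/1.075)/0.064
Step 3: t = ln(4)/0.064
Step 4: t = 1.386/0.064 = 21.66 s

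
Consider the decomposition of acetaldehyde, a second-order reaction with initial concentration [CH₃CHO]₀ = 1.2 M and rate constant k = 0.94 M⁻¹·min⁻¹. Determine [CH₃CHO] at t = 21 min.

0.04861 M

Step 1: For a second-order reaction: 1/[CH₃CHO] = 1/[CH₃CHO]₀ + kt
Step 2: 1/[CH₃CHO] = 1/1.2 + 0.94 × 21
Step 3: 1/[CH₃CHO] = 0.8333 + 19.74 = 20.57
Step 4: [CH₃CHO] = 1/20.57 = 0.04861 M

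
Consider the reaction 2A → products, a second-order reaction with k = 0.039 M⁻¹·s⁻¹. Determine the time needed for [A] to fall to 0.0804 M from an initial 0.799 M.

286.8 s

Step 1: For second-order: t = (1/[A] - 1/[A]₀)/k
Step 2: t = (1/0.0804 - 1/0.799)/0.039
Step 3: t = (12.44 - 1.252)/0.039
Step 4: t = 11.19/0.039 = 286.8 s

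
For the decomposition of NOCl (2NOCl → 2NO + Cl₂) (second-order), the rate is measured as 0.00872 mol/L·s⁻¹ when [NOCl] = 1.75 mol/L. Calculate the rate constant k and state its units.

0.002847 (mol/L)⁻¹·s⁻¹

Step 1: rate = k[NOCl]^2, so k = rate / [NOCl]^2.
Step 2: k = 0.00872 / (1.75)^2 = 0.00872 / 3.062.
Step 3: k = 0.002847 (mol/L)⁻¹·s⁻¹.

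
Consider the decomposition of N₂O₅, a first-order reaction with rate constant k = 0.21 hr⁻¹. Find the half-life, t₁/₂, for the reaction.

3.301 hr

Step 1: For a first-order reaction, t₁/₂ = ln(2)/k
Step 2: t₁/₂ = ln(2)/0.21
Step 3: t₁/₂ = 0.6931/0.21 = 3.301 hr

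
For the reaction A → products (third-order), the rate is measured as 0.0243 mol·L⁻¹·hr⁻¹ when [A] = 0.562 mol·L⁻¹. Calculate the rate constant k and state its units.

0.1369 (mol·L⁻¹)⁻²·hr⁻¹

Step 1: rate = k[A]^3, so k = rate / [A]^3.
Step 2: k = 0.0243 / (0.562)^3 = 0.0243 / 0.1775.
Step 3: k = 0.1369 (mol·L⁻¹)⁻²·hr⁻¹.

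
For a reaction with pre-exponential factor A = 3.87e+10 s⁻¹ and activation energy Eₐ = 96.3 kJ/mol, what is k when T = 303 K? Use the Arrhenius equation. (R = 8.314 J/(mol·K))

9.68e-07 s⁻¹

Step 1: Use the Arrhenius equation: k = A × exp(-Eₐ/RT)
Step 2: Convert Eₐ to J/mol: 96.3 kJ/mol = 96300 J/mol
Step 3: Calculate the exponent: -Eₐ/(RT) = -96300/(8.314 × 303) = -38.22730
Step 4: k = 3.87e+10 × exp(-38.22730)
Step 5: k = 3.87e+10 × 2.50089e-17 = 9.6784e-07 s⁻¹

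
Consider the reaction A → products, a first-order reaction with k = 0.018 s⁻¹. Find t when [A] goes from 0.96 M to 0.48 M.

38.51 s

Step 1: For first-order: t = ln([A]₀/[A])/k
Step 2: t = ln(0.96/0.48)/0.018
Step 3: t = ln(2)/0.018
Step 4: t = 0.6931/0.018 = 38.51 s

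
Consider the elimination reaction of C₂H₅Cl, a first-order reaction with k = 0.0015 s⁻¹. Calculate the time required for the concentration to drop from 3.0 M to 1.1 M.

668.9 s

Step 1: For first-order: t = ln([C₂H₅Cl]₀/[C₂H₅Cl])/k
Step 2: t = ln(3.0/1.1)/0.0015
Step 3: t = ln(2.727)/0.0015
Step 4: t = 1.003/0.0015 = 668.9 s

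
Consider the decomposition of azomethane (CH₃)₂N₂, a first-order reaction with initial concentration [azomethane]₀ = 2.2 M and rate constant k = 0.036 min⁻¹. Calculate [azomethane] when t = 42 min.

0.485 M

Step 1: For a first-order reaction: [azomethane] = [azomethane]₀ × e^(-kt)
Step 2: [azomethane] = 2.2 × e^(-0.036 × 42)
Step 3: [azomethane] = 2.2 × e^(-1.512)
Step 4: [azomethane] = 2.2 × 0.220469 = 0.485 M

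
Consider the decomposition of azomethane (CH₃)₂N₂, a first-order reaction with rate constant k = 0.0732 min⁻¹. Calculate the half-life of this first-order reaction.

9.469 min

Step 1: For a first-order reaction, t₁/₂ = ln(2)/k
Step 2: t₁/₂ = ln(2)/0.0732
Step 3: t₁/₂ = 0.6931/0.0732 = 9.469 min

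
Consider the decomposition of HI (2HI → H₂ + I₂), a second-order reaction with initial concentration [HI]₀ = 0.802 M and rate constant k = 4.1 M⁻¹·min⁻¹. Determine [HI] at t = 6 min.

0.03869 M

Step 1: For a second-order reaction: 1/[HI] = 1/[HI]₀ + kt
Step 2: 1/[HI] = 1/0.802 + 4.1 × 6
Step 3: 1/[HI] = 1.247 + 24.6 = 25.85
Step 4: [HI] = 1/25.85 = 0.03869 M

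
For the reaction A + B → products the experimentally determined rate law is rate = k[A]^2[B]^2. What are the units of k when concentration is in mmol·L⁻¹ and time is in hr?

(mmol·L⁻¹)⁻³·hr⁻¹

Step 1: Overall order = 2 + 2 = 4.
Step 2: rate has units mmol·L⁻¹·hr⁻¹; [A]^2[B]^2 has units (mmol·L⁻¹)^4.
Step 3: k = rate/([A]^2[B]^2), so units of k = (mmol·L⁻¹)^(1-4)·hr⁻¹ = (mmol·L⁻¹)⁻³·hr⁻¹.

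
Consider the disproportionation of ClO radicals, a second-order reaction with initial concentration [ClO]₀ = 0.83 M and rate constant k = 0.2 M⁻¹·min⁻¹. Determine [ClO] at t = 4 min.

0.4988 M

Step 1: For a second-order reaction: 1/[ClO] = 1/[ClO]₀ + kt
Step 2: 1/[ClO] = 1/0.83 + 0.2 × 4
Step 3: 1/[ClO] = 1.205 + 0.8 = 2.005
Step 4: [ClO] = 1/2.005 = 0.4988 M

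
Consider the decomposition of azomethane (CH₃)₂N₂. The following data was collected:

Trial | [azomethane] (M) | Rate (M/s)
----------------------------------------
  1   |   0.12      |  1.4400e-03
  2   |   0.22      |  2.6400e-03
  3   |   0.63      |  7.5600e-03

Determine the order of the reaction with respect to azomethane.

first order (1)

Step 1: Compare trials to find order n where rate₂/rate₁ = ([azomethane]₂/[azomethane]₁)^n
Step 2: rate₂/rate₁ = 2.6400e-03/1.4400e-03 = 1.833
Step 3: [azomethane]₂/[azomethane]₁ = 0.22/0.12 = 1.833
Step 4: n = ln(1.833)/ln(1.833) = 1.00 ≈ 1
Step 5: The reaction is first order in azomethane.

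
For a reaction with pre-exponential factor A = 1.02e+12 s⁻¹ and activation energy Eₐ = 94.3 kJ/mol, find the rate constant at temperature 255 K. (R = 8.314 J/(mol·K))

4.91e-08 s⁻¹

Step 1: Use the Arrhenius equation: k = A × exp(-Eₐ/RT)
Step 2: Convert Eₐ to J/mol: 94.3 kJ/mol = 94300 J/mol
Step 3: Calculate the exponent: -Eₐ/(RT) = -94300/(8.314 × 255) = -44.47966
Step 4: k = 1.02e+12 × exp(-44.47966)
Step 5: k = 1.02e+12 × 4.81647e-20 = 4.9128e-08 s⁻¹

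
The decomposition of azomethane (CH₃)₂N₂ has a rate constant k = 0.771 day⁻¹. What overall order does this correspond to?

first order (1)

Step 1: The units of k for an nth-order reaction are (concentration)^(1-n)·(time)⁻¹.
Step 2: Here k has units day⁻¹, so the concentration exponent is 0.
Step 3: 1 - n = 0 ⇒ n = 1. The reaction is first order.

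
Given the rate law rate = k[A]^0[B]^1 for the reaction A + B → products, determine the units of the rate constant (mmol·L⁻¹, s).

s⁻¹

Step 1: Overall order = 0 + 1 = 1.
Step 2: rate has units mmol·L⁻¹·s⁻¹; [A]^0[B]^1 has units (mmol·L⁻¹)^1.
Step 3: k = rate/([A]^0[B]^1), so units of k = (mmol·L⁻¹)^(1-1)·s⁻¹ = s⁻¹.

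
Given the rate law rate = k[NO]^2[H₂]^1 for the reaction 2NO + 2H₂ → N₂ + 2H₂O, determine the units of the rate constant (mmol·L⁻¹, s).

(mmol·L⁻¹)⁻²·s⁻¹

Step 1: Overall order = 2 + 1 = 3.
Step 2: rate has units mmol·L⁻¹·s⁻¹; [NO]^2[H₂]^1 has units (mmol·L⁻¹)^3.
Step 3: k = rate/([NO]^2[H₂]^1), so units of k = (mmol·L⁻¹)^(1-3)·s⁻¹ = (mmol·L⁻¹)⁻²·s⁻¹.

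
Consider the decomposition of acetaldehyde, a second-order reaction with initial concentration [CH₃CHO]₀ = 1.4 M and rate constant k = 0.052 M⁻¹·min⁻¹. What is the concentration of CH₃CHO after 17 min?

0.6257 M

Step 1: For a second-order reaction: 1/[CH₃CHO] = 1/[CH₃CHO]₀ + kt
Step 2: 1/[CH₃CHO] = 1/1.4 + 0.052 × 17
Step 3: 1/[CH₃CHO] = 0.7143 + 0.884 = 1.598
Step 4: [CH₃CHO] = 1/1.598 = 0.6257 M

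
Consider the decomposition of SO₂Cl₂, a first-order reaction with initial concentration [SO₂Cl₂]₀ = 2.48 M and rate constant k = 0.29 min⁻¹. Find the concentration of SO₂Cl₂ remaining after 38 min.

4.06e-05 M

Step 1: For a first-order reaction: [SO₂Cl₂] = [SO₂Cl₂]₀ × e^(-kt)
Step 2: [SO₂Cl₂] = 2.48 × e^(-0.29 × 38)
Step 3: [SO₂Cl₂] = 2.48 × e^(-11.02)
Step 4: [SO₂Cl₂] = 2.48 × 1.6371e-05 = 4.06e-05 M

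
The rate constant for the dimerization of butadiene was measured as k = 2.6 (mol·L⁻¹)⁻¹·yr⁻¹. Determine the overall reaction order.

second order (2)

Step 1: The units of k for an nth-order reaction are (concentration)^(1-n)·(time)⁻¹.
Step 2: Here k has units (mol·L⁻¹)⁻¹·yr⁻¹, so the concentration exponent is -1.
Step 3: 1 - n = -1 ⇒ n = 2. The reaction is second order.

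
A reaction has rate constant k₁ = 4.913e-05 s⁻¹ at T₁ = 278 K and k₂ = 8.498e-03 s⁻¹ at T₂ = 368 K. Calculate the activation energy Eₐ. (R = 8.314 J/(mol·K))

48.7 kJ/mol

Step 1: Use the two-temperature Arrhenius form: ln(k₂/k₁) = -Eₐ/R × (1/T₂ - 1/T₁)
Step 2: ln(k₂/k₁) = ln(8.498e-03/4.913e-05) = ln(172.97) = 5.15312
Step 3: 1/T₂ - 1/T₁ = 1/368 - 1/278 = -8.797310e-04 K⁻¹
Step 4: Eₐ = -R × ln(k₂/k₁) / (1/T₂ - 1/T₁) = -8.314 × 5.15312 / -8.797310e-04
Step 5: Eₐ = 4.8700e+04 J/mol = 48.7 kJ/mol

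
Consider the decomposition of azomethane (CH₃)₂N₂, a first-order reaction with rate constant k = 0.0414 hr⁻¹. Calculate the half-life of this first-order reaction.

16.74 hr

Step 1: For a first-order reaction, t₁/₂ = ln(2)/k
Step 2: t₁/₂ = ln(2)/0.0414
Step 3: t₁/₂ = 0.6931/0.0414 = 16.74 hr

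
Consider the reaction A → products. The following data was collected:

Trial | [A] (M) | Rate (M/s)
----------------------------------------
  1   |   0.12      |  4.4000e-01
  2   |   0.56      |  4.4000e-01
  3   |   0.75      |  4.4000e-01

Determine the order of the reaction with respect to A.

zeroth order (0)

Step 1: Compare trials - when concentration changes, rate stays constant.
Step 2: rate₂/rate₁ = 4.4000e-01/4.4000e-01 = 1
Step 3: [A]₂/[A]₁ = 0.56/0.12 = 4.667
Step 4: Since rate ratio ≈ (conc ratio)^0, the reaction is zeroth order.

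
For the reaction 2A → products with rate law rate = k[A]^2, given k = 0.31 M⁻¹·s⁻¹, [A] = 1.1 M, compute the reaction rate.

0.3751 M/s

Step 1: Identify the rate law: rate = k[A]^2
Step 2: Substitute values: rate = 0.31 × (1.1)^2
Step 3: Calculate: rate = 0.31 × 1.21 = 0.3751 M/s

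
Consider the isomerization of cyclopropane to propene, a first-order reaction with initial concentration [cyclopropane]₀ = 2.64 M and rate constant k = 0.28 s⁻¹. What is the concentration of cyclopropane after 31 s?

0.0004487 M

Step 1: For a first-order reaction: [cyclopropane] = [cyclopropane]₀ × e^(-kt)
Step 2: [cyclopropane] = 2.64 × e^(-0.28 × 31)
Step 3: [cyclopropane] = 2.64 × e^(-8.68)
Step 4: [cyclopropane] = 2.64 × 0.000169951 = 0.0004487 M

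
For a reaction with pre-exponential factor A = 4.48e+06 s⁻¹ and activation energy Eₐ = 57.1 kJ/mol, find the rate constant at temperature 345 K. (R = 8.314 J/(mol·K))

1.01e-02 s⁻¹

Step 1: Use the Arrhenius equation: k = A × exp(-Eₐ/RT)
Step 2: Convert Eₐ to J/mol: 57.1 kJ/mol = 57100 J/mol
Step 3: Calculate the exponent: -Eₐ/(RT) = -57100/(8.314 × 345) = -19.90705
Step 4: k = 4.48e+06 × exp(-19.90705)
Step 5: k = 4.48e+06 × 2.26192e-09 = 1.0133e-02 s⁻¹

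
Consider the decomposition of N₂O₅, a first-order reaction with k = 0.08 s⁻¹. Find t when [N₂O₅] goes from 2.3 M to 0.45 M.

20.39 s

Step 1: For first-order: t = ln([N₂O₅]₀/[N₂O₅])/k
Step 2: t = ln(2.3/0.45)/0.08
Step 3: t = ln(5.111)/0.08
Step 4: t = 1.631/0.08 = 20.39 s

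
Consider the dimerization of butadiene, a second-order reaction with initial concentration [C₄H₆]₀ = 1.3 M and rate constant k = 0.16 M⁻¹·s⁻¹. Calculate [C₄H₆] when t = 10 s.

0.4221 M

Step 1: For a second-order reaction: 1/[C₄H₆] = 1/[C₄H₆]₀ + kt
Step 2: 1/[C₄H₆] = 1/1.3 + 0.16 × 10
Step 3: 1/[C₄H₆] = 0.7692 + 1.6 = 2.369
Step 4: [C₄H₆] = 1/2.369 = 0.4221 M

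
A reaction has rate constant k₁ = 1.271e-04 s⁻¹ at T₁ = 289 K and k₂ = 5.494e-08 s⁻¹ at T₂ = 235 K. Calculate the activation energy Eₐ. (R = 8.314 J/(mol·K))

81.0 kJ/mol

Step 1: Use the two-temperature Arrhenius form: ln(k₂/k₁) = -Eₐ/R × (1/T₂ - 1/T₁)
Step 2: ln(k₂/k₁) = ln(5.494e-08/1.271e-04) = ln(0.000432258) = -7.74649
Step 3: 1/T₂ - 1/T₁ = 1/235 - 1/289 = 7.951115e-04 K⁻¹
Step 4: Eₐ = -R × ln(k₂/k₁) / (1/T₂ - 1/T₁) = -8.314 × -7.74649 / 7.951115e-04
Step 5: Eₐ = 8.1000e+04 J/mol = 81.0 kJ/mol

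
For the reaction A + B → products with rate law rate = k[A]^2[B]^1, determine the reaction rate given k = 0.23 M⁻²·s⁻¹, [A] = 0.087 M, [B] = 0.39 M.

0.0006789 M/s

Step 1: The rate law is rate = k[A]^2[B]^1
Step 2: Substitute: rate = 0.23 × (0.087)^2 × (0.39)^1
Step 3: rate = 0.23 × 0.007569 × 0.39 = 0.000678939 M/s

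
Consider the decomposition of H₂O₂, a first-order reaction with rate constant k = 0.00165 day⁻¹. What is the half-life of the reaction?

420.1 day

Step 1: For a first-order reaction, t₁/₂ = ln(2)/k
Step 2: t₁/₂ = ln(2)/0.00165
Step 3: t₁/₂ = 0.6931/0.00165 = 420.1 day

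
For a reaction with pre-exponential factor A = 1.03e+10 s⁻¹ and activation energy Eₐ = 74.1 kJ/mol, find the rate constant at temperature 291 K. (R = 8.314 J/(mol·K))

5.14e-04 s⁻¹

Step 1: Use the Arrhenius equation: k = A × exp(-Eₐ/RT)
Step 2: Convert Eₐ to J/mol: 74.1 kJ/mol = 74100 J/mol
Step 3: Calculate the exponent: -Eₐ/(RT) = -74100/(8.314 × 291) = -30.62776
Step 4: k = 1.03e+10 × exp(-30.62776)
Step 5: k = 1.03e+10 × 4.99497e-14 = 5.1448e-04 s⁻¹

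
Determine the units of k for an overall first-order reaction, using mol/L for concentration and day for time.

day⁻¹

Step 1: For overall order n, rate = k × (concentration)^n.
Step 2: Rate has units mol/L·day⁻¹; concentration term has units (mol/L)^1.
Step 3: k = rate / (concentration)^n, so units of k = (mol/L)^(1-1)·day⁻¹ = day⁻¹.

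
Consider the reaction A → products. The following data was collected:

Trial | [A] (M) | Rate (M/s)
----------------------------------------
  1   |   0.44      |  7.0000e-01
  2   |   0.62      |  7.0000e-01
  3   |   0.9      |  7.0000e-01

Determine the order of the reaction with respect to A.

zeroth order (0)

Step 1: Compare trials - when concentration changes, rate stays constant.
Step 2: rate₂/rate₁ = 7.0000e-01/7.0000e-01 = 1
Step 3: [A]₂/[A]₁ = 0.62/0.44 = 1.409
Step 4: Since rate ratio ≈ (conc ratio)^0, the reaction is zeroth order.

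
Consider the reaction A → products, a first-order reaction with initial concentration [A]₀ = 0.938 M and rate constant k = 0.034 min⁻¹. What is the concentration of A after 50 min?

0.1714 M

Step 1: For a first-order reaction: [A] = [A]₀ × e^(-kt)
Step 2: [A] = 0.938 × e^(-0.034 × 50)
Step 3: [A] = 0.938 × e^(-1.7)
Step 4: [A] = 0.938 × 0.182684 = 0.1714 M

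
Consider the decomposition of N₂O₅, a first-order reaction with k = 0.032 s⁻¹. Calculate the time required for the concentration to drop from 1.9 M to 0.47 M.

43.65 s

Step 1: For first-order: t = ln([N₂O₅]₀/[N₂O₅])/k
Step 2: t = ln(1.9/0.47)/0.032
Step 3: t = ln(4.043)/0.032
Step 4: t = 1.397/0.032 = 43.65 s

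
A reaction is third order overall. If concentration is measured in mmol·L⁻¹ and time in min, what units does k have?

(mmol·L⁻¹)⁻²·min⁻¹

Step 1: For overall order n, rate = k × (concentration)^n.
Step 2: Rate has units mmol·L⁻¹·min⁻¹; concentration term has units (mmol·L⁻¹)^3.
Step 3: k = rate / (concentration)^n, so units of k = (mmol·L⁻¹)^(1-3)·min⁻¹ = (mmol·L⁻¹)⁻²·min⁻¹.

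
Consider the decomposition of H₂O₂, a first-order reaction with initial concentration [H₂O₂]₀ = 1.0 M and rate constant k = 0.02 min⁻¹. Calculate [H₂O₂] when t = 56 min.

0.3263 M

Step 1: For a first-order reaction: [H₂O₂] = [H₂O₂]₀ × e^(-kt)
Step 2: [H₂O₂] = 1.0 × e^(-0.02 × 56)
Step 3: [H₂O₂] = 1.0 × e^(-1.12)
Step 4: [H₂O₂] = 1.0 × 0.32628 = 0.3263 M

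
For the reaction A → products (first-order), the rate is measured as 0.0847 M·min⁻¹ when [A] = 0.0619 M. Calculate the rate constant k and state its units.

1.368 min⁻¹

Step 1: rate = k[A]^1, so k = rate / [A]^1.
Step 2: k = 0.0847 / (0.0619)^1 = 0.0847 / 0.0619.
Step 3: k = 1.368 min⁻¹.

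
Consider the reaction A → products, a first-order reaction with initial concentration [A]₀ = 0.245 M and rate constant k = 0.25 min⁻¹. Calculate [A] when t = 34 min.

4.985e-05 M

Step 1: For a first-order reaction: [A] = [A]₀ × e^(-kt)
Step 2: [A] = 0.245 × e^(-0.25 × 34)
Step 3: [A] = 0.245 × e^(-8.5)
Step 4: [A] = 0.245 × 0.000203468 = 4.985e-05 M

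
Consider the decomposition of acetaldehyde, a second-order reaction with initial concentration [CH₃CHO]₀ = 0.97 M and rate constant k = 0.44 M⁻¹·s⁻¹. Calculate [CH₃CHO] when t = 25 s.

0.08312 M

Step 1: For a second-order reaction: 1/[CH₃CHO] = 1/[CH₃CHO]₀ + kt
Step 2: 1/[CH₃CHO] = 1/0.97 + 0.44 × 25
Step 3: 1/[CH₃CHO] = 1.031 + 11 = 12.03
Step 4: [CH₃CHO] = 1/12.03 = 0.08312 M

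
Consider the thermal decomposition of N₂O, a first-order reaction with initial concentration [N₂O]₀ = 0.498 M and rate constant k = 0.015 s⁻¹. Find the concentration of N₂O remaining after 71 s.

0.1717 M

Step 1: For a first-order reaction: [N₂O] = [N₂O]₀ × e^(-kt)
Step 2: [N₂O] = 0.498 × e^(-0.015 × 71)
Step 3: [N₂O] = 0.498 × e^(-1.065)
Step 4: [N₂O] = 0.498 × 0.344728 = 0.1717 M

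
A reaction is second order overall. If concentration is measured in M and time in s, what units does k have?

M⁻¹·s⁻¹

Step 1: For overall order n, rate = k × (concentration)^n.
Step 2: Rate has units M·s⁻¹; concentration term has units M^2.
Step 3: k = rate / (concentration)^n, so units of k = M^(1-2)·s⁻¹ = M⁻¹·s⁻¹.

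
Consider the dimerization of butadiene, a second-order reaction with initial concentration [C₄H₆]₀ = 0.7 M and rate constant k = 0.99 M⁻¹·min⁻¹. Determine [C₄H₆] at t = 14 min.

0.06541 M

Step 1: For a second-order reaction: 1/[C₄H₆] = 1/[C₄H₆]₀ + kt
Step 2: 1/[C₄H₆] = 1/0.7 + 0.99 × 14
Step 3: 1/[C₄H₆] = 1.429 + 13.86 = 15.29
Step 4: [C₄H₆] = 1/15.29 = 0.06541 M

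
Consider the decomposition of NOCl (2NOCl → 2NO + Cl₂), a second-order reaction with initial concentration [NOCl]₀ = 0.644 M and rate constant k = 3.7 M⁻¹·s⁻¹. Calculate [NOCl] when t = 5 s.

0.04987 M

Step 1: For a second-order reaction: 1/[NOCl] = 1/[NOCl]₀ + kt
Step 2: 1/[NOCl] = 1/0.644 + 3.7 × 5
Step 3: 1/[NOCl] = 1.553 + 18.5 = 20.05
Step 4: [NOCl] = 1/20.05 = 0.04987 M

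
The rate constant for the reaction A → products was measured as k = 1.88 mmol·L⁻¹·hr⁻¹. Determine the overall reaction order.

zeroth order (0)

Step 1: The units of k for an nth-order reaction are (concentration)^(1-n)·(time)⁻¹.
Step 2: Here k has units mmol·L⁻¹·hr⁻¹, so the concentration exponent is 1.
Step 3: 1 - n = 1 ⇒ n = 0. The reaction is zeroth order.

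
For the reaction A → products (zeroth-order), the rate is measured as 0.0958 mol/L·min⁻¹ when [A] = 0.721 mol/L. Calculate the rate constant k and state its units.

0.0958 mol/L·min⁻¹

Step 1: For a zeroth-order reaction, rate = k (independent of concentration).
Step 2: k = rate = 0.0958 mol/L·min⁻¹.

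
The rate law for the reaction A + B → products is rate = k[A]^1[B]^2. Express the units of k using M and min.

M⁻²·min⁻¹

Step 1: Overall order = 1 + 2 = 3.
Step 2: rate has units M·min⁻¹; [A]^1[B]^2 has units M^3.
Step 3: k = rate/([A]^1[B]^2), so units of k = M^(1-3)·min⁻¹ = M⁻²·min⁻¹.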